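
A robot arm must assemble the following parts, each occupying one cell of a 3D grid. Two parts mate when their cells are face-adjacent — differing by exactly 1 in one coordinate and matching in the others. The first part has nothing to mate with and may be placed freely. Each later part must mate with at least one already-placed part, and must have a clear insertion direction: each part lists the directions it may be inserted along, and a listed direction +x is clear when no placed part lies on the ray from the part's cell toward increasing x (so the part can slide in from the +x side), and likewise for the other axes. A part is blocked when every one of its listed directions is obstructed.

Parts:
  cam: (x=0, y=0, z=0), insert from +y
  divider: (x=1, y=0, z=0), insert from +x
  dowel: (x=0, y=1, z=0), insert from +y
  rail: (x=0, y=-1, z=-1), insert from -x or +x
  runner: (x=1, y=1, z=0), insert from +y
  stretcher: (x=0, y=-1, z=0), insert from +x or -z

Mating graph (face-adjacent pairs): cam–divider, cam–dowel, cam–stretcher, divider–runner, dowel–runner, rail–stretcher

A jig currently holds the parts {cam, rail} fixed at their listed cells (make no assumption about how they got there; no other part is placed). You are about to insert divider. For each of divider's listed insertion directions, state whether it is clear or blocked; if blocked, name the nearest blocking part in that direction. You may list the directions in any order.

+x: ray from divider(1, 0, 0) has no placed part ⇒ clear

+x: clear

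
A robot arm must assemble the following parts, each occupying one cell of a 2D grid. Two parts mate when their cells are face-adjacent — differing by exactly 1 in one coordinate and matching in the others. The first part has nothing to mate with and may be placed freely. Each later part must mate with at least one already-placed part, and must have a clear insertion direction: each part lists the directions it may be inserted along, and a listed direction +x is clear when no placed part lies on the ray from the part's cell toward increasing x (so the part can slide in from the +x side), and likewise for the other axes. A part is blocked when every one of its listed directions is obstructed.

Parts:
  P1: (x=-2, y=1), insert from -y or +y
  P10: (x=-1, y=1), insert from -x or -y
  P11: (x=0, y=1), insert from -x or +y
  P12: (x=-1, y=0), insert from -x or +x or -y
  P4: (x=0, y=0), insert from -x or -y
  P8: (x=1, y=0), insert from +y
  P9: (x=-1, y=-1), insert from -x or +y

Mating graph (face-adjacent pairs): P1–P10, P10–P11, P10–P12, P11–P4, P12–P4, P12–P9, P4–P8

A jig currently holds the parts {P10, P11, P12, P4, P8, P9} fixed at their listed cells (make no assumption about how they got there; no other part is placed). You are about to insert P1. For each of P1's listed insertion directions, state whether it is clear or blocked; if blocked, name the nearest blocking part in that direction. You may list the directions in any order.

-y: ray from P1(-2, 1) has no placed part ⇒ clear
+y: ray from P1(-2, 1) has no placed part ⇒ clear

+y: clear; -y: clear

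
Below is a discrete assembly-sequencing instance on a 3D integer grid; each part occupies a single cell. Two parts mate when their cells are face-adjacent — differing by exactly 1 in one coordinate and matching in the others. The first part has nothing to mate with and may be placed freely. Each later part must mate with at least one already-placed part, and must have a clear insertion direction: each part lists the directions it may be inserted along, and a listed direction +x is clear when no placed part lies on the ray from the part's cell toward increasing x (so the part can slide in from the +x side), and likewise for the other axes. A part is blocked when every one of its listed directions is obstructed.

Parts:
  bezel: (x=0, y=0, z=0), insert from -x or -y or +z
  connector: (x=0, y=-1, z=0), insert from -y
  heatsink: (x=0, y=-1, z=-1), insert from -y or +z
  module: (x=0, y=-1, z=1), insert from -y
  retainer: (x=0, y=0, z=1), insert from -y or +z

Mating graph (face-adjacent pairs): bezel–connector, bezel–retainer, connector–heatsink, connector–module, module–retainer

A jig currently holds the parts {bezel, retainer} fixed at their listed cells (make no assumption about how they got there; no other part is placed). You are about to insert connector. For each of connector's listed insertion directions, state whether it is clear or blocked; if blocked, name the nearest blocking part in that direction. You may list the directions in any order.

-y: ray from connector(0, -1, 0) has no placed part ⇒ clear

-y: clear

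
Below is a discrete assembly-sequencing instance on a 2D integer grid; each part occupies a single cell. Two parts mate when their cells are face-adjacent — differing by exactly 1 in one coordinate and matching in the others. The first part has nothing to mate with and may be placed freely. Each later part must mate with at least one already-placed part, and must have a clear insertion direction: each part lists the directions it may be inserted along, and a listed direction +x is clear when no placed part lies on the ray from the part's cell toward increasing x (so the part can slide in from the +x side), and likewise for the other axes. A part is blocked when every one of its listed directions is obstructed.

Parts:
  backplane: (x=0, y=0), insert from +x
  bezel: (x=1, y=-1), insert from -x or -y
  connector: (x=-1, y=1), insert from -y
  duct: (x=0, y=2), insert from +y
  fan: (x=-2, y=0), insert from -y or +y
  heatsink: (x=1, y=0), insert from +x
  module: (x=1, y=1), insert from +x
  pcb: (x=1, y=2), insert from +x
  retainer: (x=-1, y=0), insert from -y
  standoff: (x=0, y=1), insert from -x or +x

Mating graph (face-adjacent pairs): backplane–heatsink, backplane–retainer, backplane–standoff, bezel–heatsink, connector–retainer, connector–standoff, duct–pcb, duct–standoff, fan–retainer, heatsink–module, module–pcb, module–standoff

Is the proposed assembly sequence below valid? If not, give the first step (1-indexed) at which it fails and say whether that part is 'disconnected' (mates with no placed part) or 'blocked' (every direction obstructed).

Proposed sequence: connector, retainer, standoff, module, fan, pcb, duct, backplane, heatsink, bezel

Valid

1. connector@(-1, 1) [-y clear] — {connector}
2. retainer@(-1, 0) [-y clear] — {connector, retainer}
3. standoff@(0, 1) [+x clear] — {connector, retainer, standoff}
4. module@(1, 1) [+x clear] — {connector, module, retainer, standoff}
5. fan@(-2, 0) [-y clear] — {connector, fan, module, retainer, standoff}
6. pcb@(1, 2) [+x clear] — {connector, fan, module, pcb, retainer, standoff}
7. duct@(0, 2) [+y clear] — {connector, duct, fan, module, pcb, retainer, standoff}
8. backplane@(0, 0) [+x clear] — {backplane, connector, duct, fan, module, pcb, retainer, standoff}
9. heatsink@(1, 0) [+x clear] — {backplane, connector, duct, fan, heatsink, module, pcb, retainer, standoff}
10. bezel@(1, -1) [-x clear] — {backplane, bezel, connector, duct, fan, heatsink, module, pcb, retainer, standoff}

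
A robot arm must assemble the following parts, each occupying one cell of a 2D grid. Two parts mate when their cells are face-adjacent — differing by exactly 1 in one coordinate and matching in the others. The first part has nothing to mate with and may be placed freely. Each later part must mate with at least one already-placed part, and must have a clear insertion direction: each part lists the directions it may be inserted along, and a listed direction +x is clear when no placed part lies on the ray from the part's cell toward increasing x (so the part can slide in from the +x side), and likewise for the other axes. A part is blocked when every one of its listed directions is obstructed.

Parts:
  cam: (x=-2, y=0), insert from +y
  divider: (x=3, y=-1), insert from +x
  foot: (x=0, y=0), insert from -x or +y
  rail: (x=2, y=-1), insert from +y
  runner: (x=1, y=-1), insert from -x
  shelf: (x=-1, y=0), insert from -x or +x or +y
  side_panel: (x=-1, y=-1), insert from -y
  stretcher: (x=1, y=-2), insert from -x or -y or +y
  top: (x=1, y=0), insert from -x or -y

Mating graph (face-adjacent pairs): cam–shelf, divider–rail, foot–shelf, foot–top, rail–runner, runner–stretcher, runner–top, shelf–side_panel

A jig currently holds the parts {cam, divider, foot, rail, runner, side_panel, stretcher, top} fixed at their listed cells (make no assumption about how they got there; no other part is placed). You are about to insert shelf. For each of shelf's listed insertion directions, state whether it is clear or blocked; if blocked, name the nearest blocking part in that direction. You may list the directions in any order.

+x: blocked by foot; +y: clear; -x: blocked by cam

-x: nearest on ray is cam@(-2, 0) ⇒ blocked
+x: nearest on ray is foot@(0, 0) ⇒ blocked
+y: ray from shelf(-1, 0) has no placed part ⇒ clear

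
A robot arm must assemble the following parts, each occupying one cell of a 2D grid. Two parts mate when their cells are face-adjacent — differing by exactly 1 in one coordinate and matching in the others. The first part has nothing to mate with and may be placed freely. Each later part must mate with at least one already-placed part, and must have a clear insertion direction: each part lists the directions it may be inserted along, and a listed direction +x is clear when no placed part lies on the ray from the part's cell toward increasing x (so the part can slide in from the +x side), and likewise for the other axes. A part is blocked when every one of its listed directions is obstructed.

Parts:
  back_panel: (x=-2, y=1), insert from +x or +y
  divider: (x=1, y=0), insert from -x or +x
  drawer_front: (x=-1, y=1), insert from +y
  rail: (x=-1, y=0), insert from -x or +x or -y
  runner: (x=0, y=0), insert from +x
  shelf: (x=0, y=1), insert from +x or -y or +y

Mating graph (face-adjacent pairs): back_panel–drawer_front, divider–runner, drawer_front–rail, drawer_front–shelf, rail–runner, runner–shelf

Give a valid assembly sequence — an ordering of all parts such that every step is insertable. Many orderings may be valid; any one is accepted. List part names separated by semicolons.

shelf; runner; divider; rail; drawer_front; back_panel

1. shelf@(0, 1) [+x clear] — {shelf}
2. runner@(0, 0) [+x clear] — {runner, shelf}
3. divider@(1, 0) [+x clear] — {divider, runner, shelf}
4. rail@(-1, 0) [-x clear] — {divider, rail, runner, shelf}
5. drawer_front@(-1, 1) [+y clear] — {divider, drawer_front, rail, runner, shelf}
6. back_panel@(-2, 1) [+y clear] — {back_panel, divider, drawer_front, rail, runner, shelf}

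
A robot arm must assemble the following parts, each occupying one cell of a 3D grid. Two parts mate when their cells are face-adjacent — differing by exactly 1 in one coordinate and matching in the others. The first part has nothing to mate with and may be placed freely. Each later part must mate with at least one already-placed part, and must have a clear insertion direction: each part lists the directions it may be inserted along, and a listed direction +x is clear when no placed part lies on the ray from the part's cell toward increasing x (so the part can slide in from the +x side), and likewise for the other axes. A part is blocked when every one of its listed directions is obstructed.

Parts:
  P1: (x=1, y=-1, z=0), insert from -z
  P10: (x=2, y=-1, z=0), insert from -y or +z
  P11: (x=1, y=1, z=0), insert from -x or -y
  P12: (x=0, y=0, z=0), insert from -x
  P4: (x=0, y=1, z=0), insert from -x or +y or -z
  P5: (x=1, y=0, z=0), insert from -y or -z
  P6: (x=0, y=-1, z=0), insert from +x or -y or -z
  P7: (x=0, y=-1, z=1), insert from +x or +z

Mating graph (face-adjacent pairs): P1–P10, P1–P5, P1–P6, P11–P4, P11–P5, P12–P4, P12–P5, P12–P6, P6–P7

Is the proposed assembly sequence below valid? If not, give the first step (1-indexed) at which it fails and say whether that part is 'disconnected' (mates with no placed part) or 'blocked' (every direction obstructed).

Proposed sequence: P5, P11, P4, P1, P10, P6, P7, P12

Valid

1. P5@(1, 0, 0) [-y clear] — {P5}
2. P11@(1, 1, 0) [-x clear] — {P11, P5}
3. P4@(0, 1, 0) [-x clear] — {P11, P4, P5}
4. P1@(1, -1, 0) [-z clear] — {P1, P11, P4, P5}
5. P10@(2, -1, 0) [-y clear] — {P1, P10, P11, P4, P5}
6. P6@(0, -1, 0) [-y clear] — {P1, P10, P11, P4, P5, P6}
7. P7@(0, -1, 1) [+x clear] — {P1, P10, P11, P4, P5, P6, P7}
8. P12@(0, 0, 0) [-x clear] — {P1, P10, P11, P12, P4, P5, P6, P7}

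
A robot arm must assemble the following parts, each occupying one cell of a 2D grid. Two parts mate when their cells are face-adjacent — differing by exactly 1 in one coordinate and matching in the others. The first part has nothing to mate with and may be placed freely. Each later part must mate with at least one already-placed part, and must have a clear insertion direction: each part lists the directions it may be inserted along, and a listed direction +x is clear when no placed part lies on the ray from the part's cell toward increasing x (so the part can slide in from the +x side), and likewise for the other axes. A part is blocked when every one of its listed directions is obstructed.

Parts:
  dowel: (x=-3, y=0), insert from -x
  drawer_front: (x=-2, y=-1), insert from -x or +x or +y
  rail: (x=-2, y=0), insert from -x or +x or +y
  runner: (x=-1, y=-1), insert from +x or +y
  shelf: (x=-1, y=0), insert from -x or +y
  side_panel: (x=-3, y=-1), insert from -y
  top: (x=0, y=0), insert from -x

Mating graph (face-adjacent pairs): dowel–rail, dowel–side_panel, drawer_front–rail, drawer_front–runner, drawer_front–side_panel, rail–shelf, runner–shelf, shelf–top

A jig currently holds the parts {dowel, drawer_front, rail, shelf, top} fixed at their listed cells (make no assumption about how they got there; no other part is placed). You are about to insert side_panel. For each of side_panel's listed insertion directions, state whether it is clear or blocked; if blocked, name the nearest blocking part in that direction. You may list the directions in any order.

-y: clear

-y: ray from side_panel(-3, -1) has no placed part ⇒ clear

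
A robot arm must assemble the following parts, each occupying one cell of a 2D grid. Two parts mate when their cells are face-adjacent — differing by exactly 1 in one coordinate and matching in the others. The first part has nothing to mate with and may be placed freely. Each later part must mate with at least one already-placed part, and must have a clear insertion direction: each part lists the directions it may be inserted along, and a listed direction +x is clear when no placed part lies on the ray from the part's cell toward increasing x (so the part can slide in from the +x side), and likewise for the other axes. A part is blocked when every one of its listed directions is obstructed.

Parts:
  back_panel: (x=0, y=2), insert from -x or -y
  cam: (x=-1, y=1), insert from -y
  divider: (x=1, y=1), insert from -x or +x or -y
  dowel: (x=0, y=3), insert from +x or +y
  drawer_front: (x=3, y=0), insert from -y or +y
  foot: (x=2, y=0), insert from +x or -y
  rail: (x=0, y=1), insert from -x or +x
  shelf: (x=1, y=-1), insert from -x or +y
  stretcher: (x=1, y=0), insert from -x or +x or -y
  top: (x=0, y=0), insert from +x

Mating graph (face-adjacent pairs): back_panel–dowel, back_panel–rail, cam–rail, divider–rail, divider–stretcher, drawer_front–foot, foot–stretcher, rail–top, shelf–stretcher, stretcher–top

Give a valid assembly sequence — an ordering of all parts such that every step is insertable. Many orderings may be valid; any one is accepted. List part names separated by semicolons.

1. back_panel@(0, 2) [-x clear] — {back_panel}
2. rail@(0, 1) [-x clear] — {back_panel, rail}
3. dowel@(0, 3) [+x clear] — {back_panel, dowel, rail}
4. top@(0, 0) [+x clear] — {back_panel, dowel, rail, top}
5. stretcher@(1, 0) [+x clear] — {back_panel, dowel, rail, stretcher, top}
6. foot@(2, 0) [+x clear] — {back_panel, dowel, foot, rail, stretcher, top}
7. shelf@(1, -1) [-x clear] — {back_panel, dowel, foot, rail, shelf, stretcher, top}
8. cam@(-1, 1) [-y clear] — {back_panel, cam, dowel, foot, rail, shelf, stretcher, top}
9. drawer_front@(3, 0) [-y clear] — {back_panel, cam, dowel, drawer_front, foot, rail, shelf, stretcher, top}
10. divider@(1, 1) [+x clear] — {back_panel, cam, divider, dowel, drawer_front, foot, rail, shelf, stretcher, top}

back_panel; rail; dowel; top; stretcher; foot; shelf; cam; drawer_front; divider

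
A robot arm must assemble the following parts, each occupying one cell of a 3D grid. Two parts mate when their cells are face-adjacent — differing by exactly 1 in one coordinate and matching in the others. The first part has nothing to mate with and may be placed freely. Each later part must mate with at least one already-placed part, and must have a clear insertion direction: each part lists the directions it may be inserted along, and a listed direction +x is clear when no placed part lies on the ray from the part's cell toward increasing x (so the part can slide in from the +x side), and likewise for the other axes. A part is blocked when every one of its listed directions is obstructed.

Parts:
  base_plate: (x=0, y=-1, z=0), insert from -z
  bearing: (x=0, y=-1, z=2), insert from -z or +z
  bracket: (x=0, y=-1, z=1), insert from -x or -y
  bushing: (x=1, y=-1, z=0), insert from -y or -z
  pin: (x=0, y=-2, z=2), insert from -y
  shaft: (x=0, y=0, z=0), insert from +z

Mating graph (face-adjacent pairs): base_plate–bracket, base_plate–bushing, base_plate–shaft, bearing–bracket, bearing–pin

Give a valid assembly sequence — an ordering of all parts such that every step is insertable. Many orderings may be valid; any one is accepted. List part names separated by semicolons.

pin; bearing; bracket; base_plate; shaft; bushing

1. pin@(0, -2, 2) [-y clear] — {pin}
2. bearing@(0, -1, 2) [-z clear] — {bearing, pin}
3. bracket@(0, -1, 1) [-x clear] — {bearing, bracket, pin}
4. base_plate@(0, -1, 0) [-z clear] — {base_plate, bearing, bracket, pin}
5. shaft@(0, 0, 0) [+z clear] — {base_plate, bearing, bracket, pin, shaft}
6. bushing@(1, -1, 0) [-y clear] — {base_plate, bearing, bracket, bushing, pin, shaft}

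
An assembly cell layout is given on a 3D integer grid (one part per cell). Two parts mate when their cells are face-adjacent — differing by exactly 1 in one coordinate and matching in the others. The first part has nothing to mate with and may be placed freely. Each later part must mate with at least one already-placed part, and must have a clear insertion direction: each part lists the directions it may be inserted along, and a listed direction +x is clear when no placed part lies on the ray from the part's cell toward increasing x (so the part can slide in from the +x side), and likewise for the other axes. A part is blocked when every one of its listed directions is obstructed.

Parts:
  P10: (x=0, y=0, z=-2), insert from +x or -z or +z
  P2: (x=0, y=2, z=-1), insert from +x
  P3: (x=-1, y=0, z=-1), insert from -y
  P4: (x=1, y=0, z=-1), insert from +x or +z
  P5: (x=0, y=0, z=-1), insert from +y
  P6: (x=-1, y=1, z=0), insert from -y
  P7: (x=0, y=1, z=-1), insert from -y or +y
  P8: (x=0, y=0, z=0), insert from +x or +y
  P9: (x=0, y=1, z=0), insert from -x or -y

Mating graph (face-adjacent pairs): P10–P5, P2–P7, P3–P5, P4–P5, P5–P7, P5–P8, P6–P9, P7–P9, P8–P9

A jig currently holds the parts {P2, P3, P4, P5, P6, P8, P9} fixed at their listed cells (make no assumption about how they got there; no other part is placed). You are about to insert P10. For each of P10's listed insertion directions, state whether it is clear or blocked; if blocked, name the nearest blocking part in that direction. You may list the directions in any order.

+x: clear; +z: blocked by P5; -z: clear

+x: ray from P10(0, 0, -2) has no placed part ⇒ clear
-z: ray from P10(0, 0, -2) has no placed part ⇒ clear
+z: nearest on ray is P5@(0, 0, -1) ⇒ blocked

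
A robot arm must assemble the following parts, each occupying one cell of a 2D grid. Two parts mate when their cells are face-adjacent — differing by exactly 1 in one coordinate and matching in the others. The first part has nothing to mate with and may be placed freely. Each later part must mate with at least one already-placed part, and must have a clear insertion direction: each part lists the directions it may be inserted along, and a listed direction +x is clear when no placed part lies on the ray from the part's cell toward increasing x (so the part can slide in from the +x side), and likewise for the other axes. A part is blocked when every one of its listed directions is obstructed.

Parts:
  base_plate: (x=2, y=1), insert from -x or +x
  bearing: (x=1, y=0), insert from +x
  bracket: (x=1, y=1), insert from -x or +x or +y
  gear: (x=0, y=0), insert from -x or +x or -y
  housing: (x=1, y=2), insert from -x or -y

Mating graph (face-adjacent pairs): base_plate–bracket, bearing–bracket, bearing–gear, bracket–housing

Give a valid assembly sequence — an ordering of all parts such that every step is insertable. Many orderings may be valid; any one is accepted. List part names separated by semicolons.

bearing; bracket; housing; base_plate; gear

1. bearing@(1, 0) [+x clear] — {bearing}
2. bracket@(1, 1) [-x clear] — {bearing, bracket}
3. housing@(1, 2) [-x clear] — {bearing, bracket, housing}
4. base_plate@(2, 1) [+x clear] — {base_plate, bearing, bracket, housing}
5. gear@(0, 0) [-x clear] — {base_plate, bearing, bracket, gear, housing}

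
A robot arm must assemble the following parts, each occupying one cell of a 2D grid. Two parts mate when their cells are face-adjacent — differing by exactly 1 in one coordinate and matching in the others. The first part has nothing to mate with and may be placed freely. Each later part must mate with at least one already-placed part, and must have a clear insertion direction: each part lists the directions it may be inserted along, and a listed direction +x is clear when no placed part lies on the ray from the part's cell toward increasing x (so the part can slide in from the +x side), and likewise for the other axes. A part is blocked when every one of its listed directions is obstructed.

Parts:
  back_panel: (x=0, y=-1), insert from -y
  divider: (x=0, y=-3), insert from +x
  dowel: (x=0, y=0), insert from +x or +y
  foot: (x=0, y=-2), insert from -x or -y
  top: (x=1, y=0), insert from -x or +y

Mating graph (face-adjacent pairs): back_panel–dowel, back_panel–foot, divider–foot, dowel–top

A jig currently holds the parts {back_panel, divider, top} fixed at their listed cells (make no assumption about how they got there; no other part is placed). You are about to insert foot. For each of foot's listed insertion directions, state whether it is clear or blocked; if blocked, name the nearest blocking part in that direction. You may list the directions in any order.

-x: ray from foot(0, -2) has no placed part ⇒ clear
-y: nearest on ray is divider@(0, -3) ⇒ blocked

-x: clear; -y: blocked by divider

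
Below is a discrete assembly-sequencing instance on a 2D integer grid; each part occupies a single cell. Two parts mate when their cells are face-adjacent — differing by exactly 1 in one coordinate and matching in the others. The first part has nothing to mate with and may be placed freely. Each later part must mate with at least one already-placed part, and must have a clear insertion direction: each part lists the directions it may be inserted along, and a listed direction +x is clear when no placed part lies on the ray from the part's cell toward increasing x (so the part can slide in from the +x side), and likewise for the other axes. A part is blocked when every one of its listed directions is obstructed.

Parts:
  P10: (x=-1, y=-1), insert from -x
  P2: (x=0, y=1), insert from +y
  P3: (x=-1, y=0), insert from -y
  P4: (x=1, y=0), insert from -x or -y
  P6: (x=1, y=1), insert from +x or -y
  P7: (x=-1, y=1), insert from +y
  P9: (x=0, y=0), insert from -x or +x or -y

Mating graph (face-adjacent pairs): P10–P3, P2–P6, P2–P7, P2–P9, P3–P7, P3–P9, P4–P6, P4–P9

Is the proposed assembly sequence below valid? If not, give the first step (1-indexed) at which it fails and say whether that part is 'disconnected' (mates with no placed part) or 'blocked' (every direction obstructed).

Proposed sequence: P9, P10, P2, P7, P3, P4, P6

1. P9@(0, 0) [-x clear] — {P9}
2. P10@(-1, -1) — no placed neighbour ⇒ disconnected

Invalid at step 2 (disconnected)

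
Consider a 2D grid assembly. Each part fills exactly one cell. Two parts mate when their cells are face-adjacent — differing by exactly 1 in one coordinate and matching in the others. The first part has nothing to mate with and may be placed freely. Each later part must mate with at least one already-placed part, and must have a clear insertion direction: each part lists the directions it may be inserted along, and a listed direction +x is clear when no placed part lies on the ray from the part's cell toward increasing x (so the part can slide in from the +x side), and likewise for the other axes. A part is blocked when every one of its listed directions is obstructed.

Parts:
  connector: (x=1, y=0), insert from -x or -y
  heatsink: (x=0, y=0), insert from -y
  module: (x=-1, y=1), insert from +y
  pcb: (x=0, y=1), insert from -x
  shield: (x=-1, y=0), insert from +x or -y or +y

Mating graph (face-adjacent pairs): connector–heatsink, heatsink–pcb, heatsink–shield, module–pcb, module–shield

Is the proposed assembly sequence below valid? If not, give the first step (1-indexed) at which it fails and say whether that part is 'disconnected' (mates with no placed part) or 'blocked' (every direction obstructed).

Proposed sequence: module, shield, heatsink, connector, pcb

1. module@(-1, 1) [+y clear] — {module}
2. shield@(-1, 0) [+x clear] — {module, shield}
3. heatsink@(0, 0) [-y clear] — {heatsink, module, shield}
4. connector@(1, 0) [-y clear] — {connector, heatsink, module, shield}
5. pcb@(0, 1) — -x all obstructed ⇒ blocked

Invalid at step 5 (blocked)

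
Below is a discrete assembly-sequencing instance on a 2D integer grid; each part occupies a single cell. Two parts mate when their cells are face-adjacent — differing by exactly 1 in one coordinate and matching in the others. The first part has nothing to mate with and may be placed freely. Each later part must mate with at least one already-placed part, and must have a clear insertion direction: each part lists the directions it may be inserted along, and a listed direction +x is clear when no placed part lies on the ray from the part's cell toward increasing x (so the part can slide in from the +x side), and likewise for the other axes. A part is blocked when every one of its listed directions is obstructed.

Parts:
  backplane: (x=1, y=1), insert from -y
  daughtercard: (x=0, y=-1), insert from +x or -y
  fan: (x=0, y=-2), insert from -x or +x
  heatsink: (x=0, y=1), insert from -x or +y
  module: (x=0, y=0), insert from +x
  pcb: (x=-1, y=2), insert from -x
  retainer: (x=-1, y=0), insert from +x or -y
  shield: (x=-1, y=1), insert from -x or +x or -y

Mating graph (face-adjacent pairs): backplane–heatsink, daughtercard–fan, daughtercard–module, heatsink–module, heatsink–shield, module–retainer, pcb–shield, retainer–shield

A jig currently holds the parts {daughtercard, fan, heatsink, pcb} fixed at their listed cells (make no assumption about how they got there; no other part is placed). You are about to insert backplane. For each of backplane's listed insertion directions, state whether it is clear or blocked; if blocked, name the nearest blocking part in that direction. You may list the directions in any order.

-y: ray from backplane(1, 1) has no placed part ⇒ clear

-y: clear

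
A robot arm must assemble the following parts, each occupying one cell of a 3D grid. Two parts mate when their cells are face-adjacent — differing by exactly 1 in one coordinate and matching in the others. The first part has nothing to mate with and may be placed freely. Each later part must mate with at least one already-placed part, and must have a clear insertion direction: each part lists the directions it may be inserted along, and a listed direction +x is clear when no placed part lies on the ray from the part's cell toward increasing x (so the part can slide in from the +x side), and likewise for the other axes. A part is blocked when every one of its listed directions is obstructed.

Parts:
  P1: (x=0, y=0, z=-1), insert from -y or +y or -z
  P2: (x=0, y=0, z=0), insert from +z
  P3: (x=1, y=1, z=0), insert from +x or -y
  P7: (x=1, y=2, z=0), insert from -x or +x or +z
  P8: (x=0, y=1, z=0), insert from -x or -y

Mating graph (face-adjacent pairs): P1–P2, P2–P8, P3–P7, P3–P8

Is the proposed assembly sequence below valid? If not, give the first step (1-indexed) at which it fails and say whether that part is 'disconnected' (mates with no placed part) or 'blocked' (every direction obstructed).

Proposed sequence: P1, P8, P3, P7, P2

Invalid at step 2 (disconnected)

1. P1@(0, 0, -1) [-y clear] — {P1}
2. P8@(0, 1, 0) — no placed neighbour ⇒ disconnected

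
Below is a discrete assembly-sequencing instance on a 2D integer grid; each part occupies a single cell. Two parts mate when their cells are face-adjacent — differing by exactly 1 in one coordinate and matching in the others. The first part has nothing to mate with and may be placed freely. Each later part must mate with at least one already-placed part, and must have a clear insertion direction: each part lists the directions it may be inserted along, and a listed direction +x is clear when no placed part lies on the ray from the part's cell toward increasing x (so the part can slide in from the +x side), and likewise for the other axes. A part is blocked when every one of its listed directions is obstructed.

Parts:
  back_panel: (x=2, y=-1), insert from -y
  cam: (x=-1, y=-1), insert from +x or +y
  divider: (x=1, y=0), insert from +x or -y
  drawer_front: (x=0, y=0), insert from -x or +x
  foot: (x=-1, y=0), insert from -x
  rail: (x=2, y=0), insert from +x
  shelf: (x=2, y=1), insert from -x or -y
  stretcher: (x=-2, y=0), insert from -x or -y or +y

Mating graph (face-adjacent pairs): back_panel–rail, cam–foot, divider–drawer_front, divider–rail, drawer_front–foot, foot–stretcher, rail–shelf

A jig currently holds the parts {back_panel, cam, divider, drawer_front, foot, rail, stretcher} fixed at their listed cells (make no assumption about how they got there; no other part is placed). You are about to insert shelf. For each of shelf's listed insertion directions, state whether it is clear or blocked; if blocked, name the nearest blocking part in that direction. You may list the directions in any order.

-x: clear; -y: blocked by rail

-x: ray from shelf(2, 1) has no placed part ⇒ clear
-y: nearest on ray is rail@(2, 0) ⇒ blocked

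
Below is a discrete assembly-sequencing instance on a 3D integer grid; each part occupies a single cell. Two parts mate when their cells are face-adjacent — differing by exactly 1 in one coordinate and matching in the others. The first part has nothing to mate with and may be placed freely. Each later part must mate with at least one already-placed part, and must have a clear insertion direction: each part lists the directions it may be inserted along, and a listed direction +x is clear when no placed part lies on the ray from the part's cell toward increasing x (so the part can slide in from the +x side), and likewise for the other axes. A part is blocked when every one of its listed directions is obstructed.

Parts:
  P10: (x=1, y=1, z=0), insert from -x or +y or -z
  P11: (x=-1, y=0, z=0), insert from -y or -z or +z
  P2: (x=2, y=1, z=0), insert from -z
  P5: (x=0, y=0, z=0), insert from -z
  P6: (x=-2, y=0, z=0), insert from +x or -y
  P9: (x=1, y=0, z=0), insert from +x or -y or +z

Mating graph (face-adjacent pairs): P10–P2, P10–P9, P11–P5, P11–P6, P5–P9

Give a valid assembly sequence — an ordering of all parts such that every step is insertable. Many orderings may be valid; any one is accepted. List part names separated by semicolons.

1. P11@(-1, 0, 0) [-y clear] — {P11}
2. P6@(-2, 0, 0) [-y clear] — {P11, P6}
3. P5@(0, 0, 0) [-z clear] — {P11, P5, P6}
4. P9@(1, 0, 0) [+x clear] — {P11, P5, P6, P9}
5. P10@(1, 1, 0) [-x clear] — {P10, P11, P5, P6, P9}
6. P2@(2, 1, 0) [-z clear] — {P10, P11, P2, P5, P6, P9}

P11; P6; P5; P9; P10; P2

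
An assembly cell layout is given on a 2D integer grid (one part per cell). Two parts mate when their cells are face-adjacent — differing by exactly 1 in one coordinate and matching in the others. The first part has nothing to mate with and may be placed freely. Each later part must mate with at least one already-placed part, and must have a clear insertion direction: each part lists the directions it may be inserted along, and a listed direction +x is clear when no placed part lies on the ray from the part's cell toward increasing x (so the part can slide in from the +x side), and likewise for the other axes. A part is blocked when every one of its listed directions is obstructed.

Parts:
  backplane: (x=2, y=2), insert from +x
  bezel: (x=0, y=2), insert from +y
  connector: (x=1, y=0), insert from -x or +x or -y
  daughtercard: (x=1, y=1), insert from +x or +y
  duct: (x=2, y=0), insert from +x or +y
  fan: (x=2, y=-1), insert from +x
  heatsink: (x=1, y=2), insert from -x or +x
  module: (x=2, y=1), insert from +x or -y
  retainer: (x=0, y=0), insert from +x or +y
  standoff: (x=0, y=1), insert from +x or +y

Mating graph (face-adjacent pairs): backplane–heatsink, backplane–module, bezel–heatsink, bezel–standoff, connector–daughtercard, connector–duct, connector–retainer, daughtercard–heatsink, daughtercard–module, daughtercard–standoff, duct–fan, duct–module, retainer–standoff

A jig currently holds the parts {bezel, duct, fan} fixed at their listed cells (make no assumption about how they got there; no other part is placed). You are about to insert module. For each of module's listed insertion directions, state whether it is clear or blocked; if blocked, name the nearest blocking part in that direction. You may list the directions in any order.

+x: ray from module(2, 1) has no placed part ⇒ clear
-y: nearest on ray is duct@(2, 0) ⇒ blocked

+x: clear; -y: blocked by duct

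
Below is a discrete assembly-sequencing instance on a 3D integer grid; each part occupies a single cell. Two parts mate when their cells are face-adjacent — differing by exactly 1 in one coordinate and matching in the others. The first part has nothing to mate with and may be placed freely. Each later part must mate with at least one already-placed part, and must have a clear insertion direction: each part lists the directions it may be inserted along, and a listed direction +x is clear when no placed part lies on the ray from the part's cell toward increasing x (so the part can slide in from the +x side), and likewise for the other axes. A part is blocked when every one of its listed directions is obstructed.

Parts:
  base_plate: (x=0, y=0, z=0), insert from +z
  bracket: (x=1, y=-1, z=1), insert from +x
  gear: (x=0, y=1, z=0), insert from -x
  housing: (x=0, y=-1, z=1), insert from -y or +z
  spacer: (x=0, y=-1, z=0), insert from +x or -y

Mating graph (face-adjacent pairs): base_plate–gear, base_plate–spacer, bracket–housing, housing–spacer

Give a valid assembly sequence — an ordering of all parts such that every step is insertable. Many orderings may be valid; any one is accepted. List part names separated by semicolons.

1. bracket@(1, -1, 1) [+x clear] — {bracket}
2. housing@(0, -1, 1) [-y clear] — {bracket, housing}
3. spacer@(0, -1, 0) [+x clear] — {bracket, housing, spacer}
4. base_plate@(0, 0, 0) [+z clear] — {base_plate, bracket, housing, spacer}
5. gear@(0, 1, 0) [-x clear] — {base_plate, bracket, gear, housing, spacer}

bracket; housing; spacer; base_plate; gear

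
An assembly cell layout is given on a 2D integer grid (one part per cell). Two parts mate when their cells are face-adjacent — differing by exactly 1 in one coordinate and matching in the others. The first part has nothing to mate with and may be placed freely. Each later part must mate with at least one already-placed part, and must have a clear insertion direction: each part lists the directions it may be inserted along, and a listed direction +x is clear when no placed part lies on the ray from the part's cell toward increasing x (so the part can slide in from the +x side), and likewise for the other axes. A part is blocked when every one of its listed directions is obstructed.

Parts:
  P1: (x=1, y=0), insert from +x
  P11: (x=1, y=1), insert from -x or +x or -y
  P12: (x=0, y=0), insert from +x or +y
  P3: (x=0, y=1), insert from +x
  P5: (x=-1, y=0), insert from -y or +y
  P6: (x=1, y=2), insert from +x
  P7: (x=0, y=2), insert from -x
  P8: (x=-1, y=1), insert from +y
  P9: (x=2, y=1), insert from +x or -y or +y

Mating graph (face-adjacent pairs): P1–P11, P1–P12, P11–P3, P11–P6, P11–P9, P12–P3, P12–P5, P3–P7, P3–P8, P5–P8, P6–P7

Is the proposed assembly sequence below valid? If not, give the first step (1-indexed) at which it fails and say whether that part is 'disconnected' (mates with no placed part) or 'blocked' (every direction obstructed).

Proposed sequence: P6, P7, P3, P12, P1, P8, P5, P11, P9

Valid

1. P6@(1, 2) [+x clear] — {P6}
2. P7@(0, 2) [-x clear] — {P6, P7}
3. P3@(0, 1) [+x clear] — {P3, P6, P7}
4. P12@(0, 0) [+x clear] — {P12, P3, P6, P7}
5. P1@(1, 0) [+x clear] — {P1, P12, P3, P6, P7}
6. P8@(-1, 1) [+y clear] — {P1, P12, P3, P6, P7, P8}
7. P5@(-1, 0) [-y clear] — {P1, P12, P3, P5, P6, P7, P8}
8. P11@(1, 1) [+x clear] — {P1, P11, P12, P3, P5, P6, P7, P8}
9. P9@(2, 1) [+x clear] — {P1, P11, P12, P3, P5, P6, P7, P8, P9}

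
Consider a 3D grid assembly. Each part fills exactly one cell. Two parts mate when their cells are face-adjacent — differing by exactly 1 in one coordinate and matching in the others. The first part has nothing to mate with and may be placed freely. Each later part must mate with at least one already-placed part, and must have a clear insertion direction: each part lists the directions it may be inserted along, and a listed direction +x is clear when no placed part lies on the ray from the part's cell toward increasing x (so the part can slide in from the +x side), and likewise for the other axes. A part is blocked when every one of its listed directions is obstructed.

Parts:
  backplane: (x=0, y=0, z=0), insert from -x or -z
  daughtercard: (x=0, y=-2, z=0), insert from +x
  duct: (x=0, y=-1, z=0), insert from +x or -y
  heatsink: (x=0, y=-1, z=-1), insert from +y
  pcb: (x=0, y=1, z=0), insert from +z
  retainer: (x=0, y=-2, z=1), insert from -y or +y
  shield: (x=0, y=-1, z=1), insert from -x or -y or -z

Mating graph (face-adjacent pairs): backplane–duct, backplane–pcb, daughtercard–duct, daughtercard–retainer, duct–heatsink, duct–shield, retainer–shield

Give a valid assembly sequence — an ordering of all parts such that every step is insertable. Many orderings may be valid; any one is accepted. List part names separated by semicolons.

1. daughtercard@(0, -2, 0) [+x clear] — {daughtercard}
2. retainer@(0, -2, 1) [-y clear] — {daughtercard, retainer}
3. shield@(0, -1, 1) [-x clear] — {daughtercard, retainer, shield}
4. duct@(0, -1, 0) [+x clear] — {daughtercard, duct, retainer, shield}
5. backplane@(0, 0, 0) [-x clear] — {backplane, daughtercard, duct, retainer, shield}
6. heatsink@(0, -1, -1) [+y clear] — {backplane, daughtercard, duct, heatsink, retainer, shield}
7. pcb@(0, 1, 0) [+z clear] — {backplane, daughtercard, duct, heatsink, pcb, retainer, shield}

daughtercard; retainer; shield; duct; backplane; heatsink; pcb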